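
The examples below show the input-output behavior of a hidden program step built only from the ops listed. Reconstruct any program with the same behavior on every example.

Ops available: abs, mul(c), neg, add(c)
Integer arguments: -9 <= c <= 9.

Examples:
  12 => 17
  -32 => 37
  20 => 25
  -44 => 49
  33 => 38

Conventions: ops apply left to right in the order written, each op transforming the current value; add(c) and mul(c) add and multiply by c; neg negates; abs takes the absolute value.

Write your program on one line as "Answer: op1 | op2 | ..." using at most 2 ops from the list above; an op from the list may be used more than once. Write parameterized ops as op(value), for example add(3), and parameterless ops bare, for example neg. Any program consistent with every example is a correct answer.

abs | add(5)

Check, running the answer program on each example:
  12 -> 12 -> 17
  -32 -> 32 -> 37
  20 -> 20 -> 25
  -44 -> 44 -> 49
  33 -> 33 -> 38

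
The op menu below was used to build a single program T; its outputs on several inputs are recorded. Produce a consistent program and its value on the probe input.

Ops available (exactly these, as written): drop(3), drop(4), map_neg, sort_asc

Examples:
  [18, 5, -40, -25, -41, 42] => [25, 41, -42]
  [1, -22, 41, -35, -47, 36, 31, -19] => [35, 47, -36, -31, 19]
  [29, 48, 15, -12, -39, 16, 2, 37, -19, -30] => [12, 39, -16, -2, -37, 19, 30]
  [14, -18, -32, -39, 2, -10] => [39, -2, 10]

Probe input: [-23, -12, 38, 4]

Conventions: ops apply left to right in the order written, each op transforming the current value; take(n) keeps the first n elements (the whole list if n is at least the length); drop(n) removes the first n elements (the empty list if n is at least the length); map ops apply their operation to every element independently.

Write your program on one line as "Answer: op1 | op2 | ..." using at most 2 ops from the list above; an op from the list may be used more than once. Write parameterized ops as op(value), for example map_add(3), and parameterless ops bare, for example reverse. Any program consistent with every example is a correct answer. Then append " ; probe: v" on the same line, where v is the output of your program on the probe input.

drop(3) | map_neg ; probe: [-4]

Check, running the answer program on each example:
  [18, 5, -40, -25, -41, 42] -> [-25, -41, 42] -> [25, 41, -42]
  [1, -22, 41, -35, -47, 36, 31, -19] -> [-35, -47, 36, 31, -19] -> [35, 47, -36, -31, 19]
  [29, 48, 15, -12, -39, 16, 2, 37, -19, -30] -> [-12, -39, 16, 2, 37, -19, -30] -> [12, 39, -16, -2, -37, 19, 30]
  [14, -18, -32, -39, 2, -10] -> [-39, 2, -10] -> [39, -2, 10]
  probe: [-23, -12, 38, 4] -> [4] -> [-4]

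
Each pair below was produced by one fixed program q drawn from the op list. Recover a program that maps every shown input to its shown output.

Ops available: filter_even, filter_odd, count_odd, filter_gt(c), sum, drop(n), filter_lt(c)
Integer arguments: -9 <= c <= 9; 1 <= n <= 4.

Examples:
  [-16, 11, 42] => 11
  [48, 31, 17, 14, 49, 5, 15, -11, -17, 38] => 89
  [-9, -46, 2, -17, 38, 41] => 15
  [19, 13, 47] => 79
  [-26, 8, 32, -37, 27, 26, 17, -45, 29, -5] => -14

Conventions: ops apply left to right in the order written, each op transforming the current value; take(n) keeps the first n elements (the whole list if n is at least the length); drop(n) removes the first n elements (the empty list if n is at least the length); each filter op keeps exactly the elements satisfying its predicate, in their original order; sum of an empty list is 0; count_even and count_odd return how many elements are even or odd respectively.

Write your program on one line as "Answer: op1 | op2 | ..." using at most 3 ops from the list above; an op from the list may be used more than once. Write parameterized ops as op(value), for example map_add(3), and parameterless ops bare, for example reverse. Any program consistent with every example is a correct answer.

filter_odd | sum

Check, running the answer program on each example:
  [-16, 11, 42] -> [11] -> 11
  [48, 31, 17, 14, 49, 5, 15, -11, -17, 38] -> [31, 17, 49, 5, 15, -11, -17] -> 89
  [-9, -46, 2, -17, 38, 41] -> [-9, -17, 41] -> 15
  [19, 13, 47] -> [19, 13, 47] -> 79
  [-26, 8, 32, -37, 27, 26, 17, -45, 29, -5] -> [-37, 27, 17, -45, 29, -5] -> -14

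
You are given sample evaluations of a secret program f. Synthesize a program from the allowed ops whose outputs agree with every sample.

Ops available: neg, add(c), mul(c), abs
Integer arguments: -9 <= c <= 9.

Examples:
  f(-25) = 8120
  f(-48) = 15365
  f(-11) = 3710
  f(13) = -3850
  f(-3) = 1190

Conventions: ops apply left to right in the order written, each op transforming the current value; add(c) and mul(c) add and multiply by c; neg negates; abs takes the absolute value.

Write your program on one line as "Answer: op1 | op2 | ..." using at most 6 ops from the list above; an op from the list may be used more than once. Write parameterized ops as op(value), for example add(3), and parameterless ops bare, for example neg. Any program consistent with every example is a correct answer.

mul(9) | add(-4) | add(-3) | neg | mul(-7) | mul(-5)

Check, running the answer program on each example:
  -25 -> -225 -> -229 -> -232 -> 232 -> -1624 -> 8120
  -48 -> -432 -> -436 -> -439 -> 439 -> -3073 -> 15365
  -11 -> -99 -> -103 -> -106 -> 106 -> -742 -> 3710
  13 -> 117 -> 113 -> 110 -> -110 -> 770 -> -3850
  -3 -> -27 -> -31 -> -34 -> 34 -> -238 -> 1190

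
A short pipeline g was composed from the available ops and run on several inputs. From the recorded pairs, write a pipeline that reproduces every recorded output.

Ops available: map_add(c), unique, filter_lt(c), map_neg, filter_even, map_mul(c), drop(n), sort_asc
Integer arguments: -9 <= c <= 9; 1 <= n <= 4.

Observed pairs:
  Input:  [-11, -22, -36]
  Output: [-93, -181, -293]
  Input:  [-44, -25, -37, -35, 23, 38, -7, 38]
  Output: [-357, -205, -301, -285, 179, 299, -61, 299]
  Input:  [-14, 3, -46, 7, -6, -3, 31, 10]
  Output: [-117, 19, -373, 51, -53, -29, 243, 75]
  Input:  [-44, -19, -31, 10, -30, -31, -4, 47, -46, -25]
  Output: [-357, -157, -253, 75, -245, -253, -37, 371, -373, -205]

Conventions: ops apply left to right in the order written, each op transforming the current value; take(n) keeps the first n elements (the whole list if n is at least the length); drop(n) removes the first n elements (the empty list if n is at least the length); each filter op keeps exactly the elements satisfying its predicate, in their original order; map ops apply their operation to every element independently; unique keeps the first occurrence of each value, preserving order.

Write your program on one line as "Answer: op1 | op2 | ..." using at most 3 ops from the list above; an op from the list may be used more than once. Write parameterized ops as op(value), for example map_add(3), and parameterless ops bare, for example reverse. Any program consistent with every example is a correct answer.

map_mul(8) | map_add(-5)

Check, running the answer program on each example:
  [-11, -22, -36] -> [-88, -176, -288] -> [-93, -181, -293]
  [-44, -25, -37, -35, 23, 38, -7, 38] -> [-352, -200, -296, -280, 184, 304, -56, 304] -> [-357, -205, -301, -285, 179, 299, -61, 299]
  [-14, 3, -46, 7, -6, -3, 31, 10] -> [-112, 24, -368, 56, -48, -24, 248, 80] -> [-117, 19, -373, 51, -53, -29, 243, 75]
  [-44, -19, -31, 10, -30, -31, -4, 47, -46, -25] -> [-352, -152, -248, 80, -240, -248, -32, 376, -368, -200] -> [-357, -157, -253, 75, -245, -253, -37, 371, -373, -205]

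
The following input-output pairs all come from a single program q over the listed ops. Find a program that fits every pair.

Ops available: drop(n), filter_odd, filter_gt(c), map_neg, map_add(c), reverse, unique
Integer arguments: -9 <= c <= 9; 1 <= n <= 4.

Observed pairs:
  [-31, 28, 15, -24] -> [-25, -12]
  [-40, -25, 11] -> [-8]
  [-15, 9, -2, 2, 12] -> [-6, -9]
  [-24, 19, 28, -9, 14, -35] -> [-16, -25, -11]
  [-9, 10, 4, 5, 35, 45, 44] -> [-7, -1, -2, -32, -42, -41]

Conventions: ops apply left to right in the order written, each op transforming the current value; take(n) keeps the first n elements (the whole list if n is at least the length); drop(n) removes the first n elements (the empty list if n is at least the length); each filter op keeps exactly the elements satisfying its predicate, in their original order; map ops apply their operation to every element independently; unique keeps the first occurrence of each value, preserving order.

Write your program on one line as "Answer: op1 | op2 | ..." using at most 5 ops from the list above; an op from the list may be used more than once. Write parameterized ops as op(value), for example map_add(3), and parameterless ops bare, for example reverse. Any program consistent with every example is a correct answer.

reverse | filter_gt(2) | map_neg | reverse | map_add(3)

Check, running the answer program on each example:
  [-31, 28, 15, -24] -> [-24, 15, 28, -31] -> [15, 28] -> [-15, -28] -> [-28, -15] -> [-25, -12]
  [-40, -25, 11] -> [11, -25, -40] -> [11] -> [-11] -> [-11] -> [-8]
  [-15, 9, -2, 2, 12] -> [12, 2, -2, 9, -15] -> [12, 9] -> [-12, -9] -> [-9, -12] -> [-6, -9]
  [-24, 19, 28, -9, 14, -35] -> [-35, 14, -9, 28, 19, -24] -> [14, 28, 19] -> [-14, -28, -19] -> [-19, -28, -14] -> [-16, -25, -11]
  [-9, 10, 4, 5, 35, 45, 44] -> [44, 45, 35, 5, 4, 10, -9] -> [44, 45, 35, 5, 4, 10] -> [-44, -45, -35, -5, -4, -10] -> [-10, -4, -5, -35, -45, -44] -> [-7, -1, -2, -32, -42, -41]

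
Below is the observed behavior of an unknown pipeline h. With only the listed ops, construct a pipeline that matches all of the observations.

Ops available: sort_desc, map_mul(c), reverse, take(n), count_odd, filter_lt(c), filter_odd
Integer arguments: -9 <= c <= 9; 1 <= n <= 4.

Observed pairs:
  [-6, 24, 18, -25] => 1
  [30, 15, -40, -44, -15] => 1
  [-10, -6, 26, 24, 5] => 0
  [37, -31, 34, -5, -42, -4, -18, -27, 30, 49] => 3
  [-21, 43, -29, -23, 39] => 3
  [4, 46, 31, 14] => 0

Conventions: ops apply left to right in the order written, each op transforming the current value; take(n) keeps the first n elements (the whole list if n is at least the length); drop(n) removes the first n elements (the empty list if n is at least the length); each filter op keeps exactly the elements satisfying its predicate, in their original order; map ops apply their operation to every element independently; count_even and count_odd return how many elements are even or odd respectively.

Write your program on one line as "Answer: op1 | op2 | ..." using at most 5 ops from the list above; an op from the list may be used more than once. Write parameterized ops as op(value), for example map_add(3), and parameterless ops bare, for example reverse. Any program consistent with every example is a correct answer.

filter_lt(-3) | filter_odd | sort_desc | reverse | count_odd

Check, running the answer program on each example:
  [-6, 24, 18, -25] -> [-6, -25] -> [-25] -> [-25] -> [-25] -> 1
  [30, 15, -40, -44, -15] -> [-40, -44, -15] -> [-15] -> [-15] -> [-15] -> 1
  [-10, -6, 26, 24, 5] -> [-10, -6] -> [] -> [] -> [] -> 0
  [37, -31, 34, -5, -42, -4, -18, -27, 30, 49] -> [-31, -5, -42, -4, -18, -27] -> [-31, -5, -27] -> [-5, -27, -31] -> [-31, -27, -5] -> 3
  [-21, 43, -29, -23, 39] -> [-21, -29, -23] -> [-21, -29, -23] -> [-21, -23, -29] -> [-29, -23, -21] -> 3
  [4, 46, 31, 14] -> [] -> [] -> [] -> [] -> 0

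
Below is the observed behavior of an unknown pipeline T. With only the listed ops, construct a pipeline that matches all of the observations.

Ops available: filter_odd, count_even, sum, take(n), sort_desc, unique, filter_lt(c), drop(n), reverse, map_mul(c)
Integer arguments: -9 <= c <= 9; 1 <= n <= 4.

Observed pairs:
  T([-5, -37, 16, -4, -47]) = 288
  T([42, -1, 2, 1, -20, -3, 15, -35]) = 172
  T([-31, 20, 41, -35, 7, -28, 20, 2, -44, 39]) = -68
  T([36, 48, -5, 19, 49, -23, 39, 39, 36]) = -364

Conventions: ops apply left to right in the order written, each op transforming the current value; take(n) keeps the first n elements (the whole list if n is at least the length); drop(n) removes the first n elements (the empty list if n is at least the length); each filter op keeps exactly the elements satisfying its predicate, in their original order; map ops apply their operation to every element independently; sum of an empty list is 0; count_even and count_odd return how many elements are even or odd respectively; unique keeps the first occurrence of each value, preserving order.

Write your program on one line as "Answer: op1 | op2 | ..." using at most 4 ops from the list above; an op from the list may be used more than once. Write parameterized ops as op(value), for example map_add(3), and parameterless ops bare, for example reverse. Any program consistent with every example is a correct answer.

reverse | map_mul(-4) | take(4) | sum

Check, running the answer program on each example:
  [-5, -37, 16, -4, -47] -> [-47, -4, 16, -37, -5] -> [188, 16, -64, 148, 20] -> [188, 16, -64, 148] -> 288
  [42, -1, 2, 1, -20, -3, 15, -35] -> [-35, 15, -3, -20, 1, 2, -1, 42] -> [140, -60, 12, 80, -4, -8, 4, -168] -> [140, -60, 12, 80] -> 172
  [-31, 20, 41, -35, 7, -28, 20, 2, -44, 39] -> [39, -44, 2, 20, -28, 7, -35, 41, 20, -31] -> [-156, 176, -8, -80, 112, -28, 140, -164, -80, 124] -> [-156, 176, -8, -80] -> -68
  [36, 48, -5, 19, 49, -23, 39, 39, 36] -> [36, 39, 39, -23, 49, 19, -5, 48, 36] -> [-144, -156, -156, 92, -196, -76, 20, -192, -144] -> [-144, -156, -156, 92] -> -364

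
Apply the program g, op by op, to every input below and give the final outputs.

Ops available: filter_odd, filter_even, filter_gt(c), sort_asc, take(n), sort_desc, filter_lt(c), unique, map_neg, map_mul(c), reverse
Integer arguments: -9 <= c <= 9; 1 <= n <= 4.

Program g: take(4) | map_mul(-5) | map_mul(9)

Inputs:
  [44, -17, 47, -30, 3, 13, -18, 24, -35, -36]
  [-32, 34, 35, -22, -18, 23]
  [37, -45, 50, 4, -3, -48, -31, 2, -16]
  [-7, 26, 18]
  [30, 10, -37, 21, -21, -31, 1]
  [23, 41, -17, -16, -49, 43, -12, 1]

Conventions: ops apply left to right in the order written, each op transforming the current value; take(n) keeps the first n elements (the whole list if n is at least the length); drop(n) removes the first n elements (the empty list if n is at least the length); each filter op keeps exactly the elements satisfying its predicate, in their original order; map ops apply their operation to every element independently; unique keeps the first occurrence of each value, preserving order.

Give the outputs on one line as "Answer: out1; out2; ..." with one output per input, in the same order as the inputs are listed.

[-1980, 765, -2115, 1350]; [1440, -1530, -1575, 990]; [-1665, 2025, -2250, -180]; [315, -1170, -810]; [-1350, -450, 1665, -945]; [-1035, -1845, 765, 720]

Execution, op by op:
  [44, -17, 47, -30, 3, 13, -18, 24, -35, -36] -> [44, -17, 47, -30] -> [-220, 85, -235, 150] -> [-1980, 765, -2115, 1350]
  [-32, 34, 35, -22, -18, 23] -> [-32, 34, 35, -22] -> [160, -170, -175, 110] -> [1440, -1530, -1575, 990]
  [37, -45, 50, 4, -3, -48, -31, 2, -16] -> [37, -45, 50, 4] -> [-185, 225, -250, -20] -> [-1665, 2025, -2250, -180]
  [-7, 26, 18] -> [-7, 26, 18] -> [35, -130, -90] -> [315, -1170, -810]
  [30, 10, -37, 21, -21, -31, 1] -> [30, 10, -37, 21] -> [-150, -50, 185, -105] -> [-1350, -450, 1665, -945]
  [23, 41, -17, -16, -49, 43, -12, 1] -> [23, 41, -17, -16] -> [-115, -205, 85, 80] -> [-1035, -1845, 765, 720]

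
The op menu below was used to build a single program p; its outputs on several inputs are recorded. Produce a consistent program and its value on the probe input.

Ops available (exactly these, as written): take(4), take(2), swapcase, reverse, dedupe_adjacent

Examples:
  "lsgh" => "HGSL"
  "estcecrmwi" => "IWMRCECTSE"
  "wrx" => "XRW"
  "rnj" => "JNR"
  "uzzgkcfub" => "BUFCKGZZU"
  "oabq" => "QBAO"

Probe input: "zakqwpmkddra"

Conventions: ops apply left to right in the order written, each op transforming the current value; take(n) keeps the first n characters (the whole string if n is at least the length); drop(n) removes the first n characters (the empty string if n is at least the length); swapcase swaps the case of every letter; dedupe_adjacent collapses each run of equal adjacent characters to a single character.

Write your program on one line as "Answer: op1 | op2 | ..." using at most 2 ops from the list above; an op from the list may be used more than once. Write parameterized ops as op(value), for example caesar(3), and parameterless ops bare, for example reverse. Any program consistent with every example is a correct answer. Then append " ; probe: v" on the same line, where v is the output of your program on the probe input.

swapcase | reverse ; probe: "ARDDKMPWQKAZ"

Check, running the answer program on each example:
  "lsgh" -> "LSGH" -> "HGSL"
  "estcecrmwi" -> "ESTCECRMWI" -> "IWMRCECTSE"
  "wrx" -> "WRX" -> "XRW"
  "rnj" -> "RNJ" -> "JNR"
  "uzzgkcfub" -> "UZZGKCFUB" -> "BUFCKGZZU"
  "oabq" -> "OABQ" -> "QBAO"
  probe: "zakqwpmkddra" -> "ZAKQWPMKDDRA" -> "ARDDKMPWQKAZ"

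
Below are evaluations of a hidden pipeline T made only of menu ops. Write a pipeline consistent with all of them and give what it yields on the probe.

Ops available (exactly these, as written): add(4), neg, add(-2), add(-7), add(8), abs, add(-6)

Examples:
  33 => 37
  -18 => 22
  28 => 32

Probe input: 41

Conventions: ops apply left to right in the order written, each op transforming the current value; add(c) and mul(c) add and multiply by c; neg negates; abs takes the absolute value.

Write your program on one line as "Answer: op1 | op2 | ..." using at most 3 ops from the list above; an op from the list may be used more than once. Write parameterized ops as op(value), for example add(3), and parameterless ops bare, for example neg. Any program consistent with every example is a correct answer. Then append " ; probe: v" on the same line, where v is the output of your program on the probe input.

neg | abs | add(4) ; probe: 45

Check, running the answer program on each example:
  33 -> -33 -> 33 -> 37
  -18 -> 18 -> 18 -> 22
  28 -> -28 -> 28 -> 32
  probe: 41 -> -41 -> 41 -> 45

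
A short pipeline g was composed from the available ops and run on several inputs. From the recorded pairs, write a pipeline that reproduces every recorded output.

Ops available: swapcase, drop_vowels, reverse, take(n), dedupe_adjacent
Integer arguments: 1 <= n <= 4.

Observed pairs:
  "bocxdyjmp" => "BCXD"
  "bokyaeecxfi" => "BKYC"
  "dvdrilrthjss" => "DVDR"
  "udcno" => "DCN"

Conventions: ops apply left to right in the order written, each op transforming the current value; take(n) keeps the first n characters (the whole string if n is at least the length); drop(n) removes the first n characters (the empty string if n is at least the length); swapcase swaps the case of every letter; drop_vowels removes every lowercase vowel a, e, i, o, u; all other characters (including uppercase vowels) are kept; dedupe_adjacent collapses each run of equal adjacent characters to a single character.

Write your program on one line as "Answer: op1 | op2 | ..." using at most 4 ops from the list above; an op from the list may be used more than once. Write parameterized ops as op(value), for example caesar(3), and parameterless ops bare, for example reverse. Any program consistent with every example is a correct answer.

dedupe_adjacent | drop_vowels | take(4) | swapcase

Check, running the answer program on each example:
  "bocxdyjmp" -> "bocxdyjmp" -> "bcxdyjmp" -> "bcxd" -> "BCXD"
  "bokyaeecxfi" -> "bokyaecxfi" -> "bkycxf" -> "bkyc" -> "BKYC"
  "dvdrilrthjss" -> "dvdrilrthjs" -> "dvdrlrthjs" -> "dvdr" -> "DVDR"
  "udcno" -> "udcno" -> "dcn" -> "dcn" -> "DCN"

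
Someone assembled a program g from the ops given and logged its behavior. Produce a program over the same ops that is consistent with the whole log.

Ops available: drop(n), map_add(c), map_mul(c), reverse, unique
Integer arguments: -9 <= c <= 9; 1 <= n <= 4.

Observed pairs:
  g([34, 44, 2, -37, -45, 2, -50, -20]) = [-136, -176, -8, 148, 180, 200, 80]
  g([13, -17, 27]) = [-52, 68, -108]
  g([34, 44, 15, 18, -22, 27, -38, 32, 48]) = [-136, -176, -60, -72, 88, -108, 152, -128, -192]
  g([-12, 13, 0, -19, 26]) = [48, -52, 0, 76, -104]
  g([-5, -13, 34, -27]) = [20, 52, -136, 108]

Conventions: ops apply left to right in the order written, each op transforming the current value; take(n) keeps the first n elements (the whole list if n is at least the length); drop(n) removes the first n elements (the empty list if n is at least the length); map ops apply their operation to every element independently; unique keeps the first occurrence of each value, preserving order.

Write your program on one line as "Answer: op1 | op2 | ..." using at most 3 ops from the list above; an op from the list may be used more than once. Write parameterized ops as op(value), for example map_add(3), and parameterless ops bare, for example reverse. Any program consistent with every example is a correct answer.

unique | map_mul(-4)

Check, running the answer program on each example:
  [34, 44, 2, -37, -45, 2, -50, -20] -> [34, 44, 2, -37, -45, -50, -20] -> [-136, -176, -8, 148, 180, 200, 80]
  [13, -17, 27] -> [13, -17, 27] -> [-52, 68, -108]
  [34, 44, 15, 18, -22, 27, -38, 32, 48] -> [34, 44, 15, 18, -22, 27, -38, 32, 48] -> [-136, -176, -60, -72, 88, -108, 152, -128, -192]
  [-12, 13, 0, -19, 26] -> [-12, 13, 0, -19, 26] -> [48, -52, 0, 76, -104]
  [-5, -13, 34, -27] -> [-5, -13, 34, -27] -> [20, 52, -136, 108]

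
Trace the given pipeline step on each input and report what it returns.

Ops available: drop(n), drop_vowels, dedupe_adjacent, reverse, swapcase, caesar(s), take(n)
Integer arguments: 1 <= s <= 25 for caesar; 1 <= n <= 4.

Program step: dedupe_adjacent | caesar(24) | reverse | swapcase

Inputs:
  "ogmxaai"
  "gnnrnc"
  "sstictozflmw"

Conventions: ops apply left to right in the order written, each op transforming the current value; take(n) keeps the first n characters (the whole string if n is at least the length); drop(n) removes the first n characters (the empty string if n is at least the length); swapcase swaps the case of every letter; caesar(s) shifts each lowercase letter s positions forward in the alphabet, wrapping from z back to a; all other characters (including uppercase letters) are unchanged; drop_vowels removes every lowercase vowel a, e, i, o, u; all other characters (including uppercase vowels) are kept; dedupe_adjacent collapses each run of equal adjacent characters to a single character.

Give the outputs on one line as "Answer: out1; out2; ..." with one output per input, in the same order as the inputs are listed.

"GYVKEM"; "ALPLE"; "UKJDXMRAGRQ"

Execution, op by op:
  "ogmxaai" -> "ogmxai" -> "mekvyg" -> "gyvkem" -> "GYVKEM"
  "gnnrnc" -> "gnrnc" -> "elpla" -> "alple" -> "ALPLE"
  "sstictozflmw" -> "stictozflmw" -> "qrgarmxdjku" -> "ukjdxmragrq" -> "UKJDXMRAGRQ"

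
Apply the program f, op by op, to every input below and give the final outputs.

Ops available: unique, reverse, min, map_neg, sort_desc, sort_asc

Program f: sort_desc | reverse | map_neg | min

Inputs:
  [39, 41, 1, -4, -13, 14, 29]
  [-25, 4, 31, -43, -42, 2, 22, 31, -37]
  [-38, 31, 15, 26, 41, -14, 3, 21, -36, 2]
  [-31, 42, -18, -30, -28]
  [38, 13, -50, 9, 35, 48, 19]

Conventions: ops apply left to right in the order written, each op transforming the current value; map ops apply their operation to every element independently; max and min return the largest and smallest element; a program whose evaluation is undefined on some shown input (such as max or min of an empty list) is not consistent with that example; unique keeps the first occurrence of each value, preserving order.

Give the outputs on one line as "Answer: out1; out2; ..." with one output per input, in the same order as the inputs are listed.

-41; -31; -41; -42; -48

Execution, op by op:
  [39, 41, 1, -4, -13, 14, 29] -> [41, 39, 29, 14, 1, -4, -13] -> [-13, -4, 1, 14, 29, 39, 41] -> [13, 4, -1, -14, -29, -39, -41] -> -41
  [-25, 4, 31, -43, -42, 2, 22, 31, -37] -> [31, 31, 22, 4, 2, -25, -37, -42, -43] -> [-43, -42, -37, -25, 2, 4, 22, 31, 31] -> [43, 42, 37, 25, -2, -4, -22, -31, -31] -> -31
  [-38, 31, 15, 26, 41, -14, 3, 21, -36, 2] -> [41, 31, 26, 21, 15, 3, 2, -14, -36, -38] -> [-38, -36, -14, 2, 3, 15, 21, 26, 31, 41] -> [38, 36, 14, -2, -3, -15, -21, -26, -31, -41] -> -41
  [-31, 42, -18, -30, -28] -> [42, -18, -28, -30, -31] -> [-31, -30, -28, -18, 42] -> [31, 30, 28, 18, -42] -> -42
  [38, 13, -50, 9, 35, 48, 19] -> [48, 38, 35, 19, 13, 9, -50] -> [-50, 9, 13, 19, 35, 38, 48] -> [50, -9, -13, -19, -35, -38, -48] -> -48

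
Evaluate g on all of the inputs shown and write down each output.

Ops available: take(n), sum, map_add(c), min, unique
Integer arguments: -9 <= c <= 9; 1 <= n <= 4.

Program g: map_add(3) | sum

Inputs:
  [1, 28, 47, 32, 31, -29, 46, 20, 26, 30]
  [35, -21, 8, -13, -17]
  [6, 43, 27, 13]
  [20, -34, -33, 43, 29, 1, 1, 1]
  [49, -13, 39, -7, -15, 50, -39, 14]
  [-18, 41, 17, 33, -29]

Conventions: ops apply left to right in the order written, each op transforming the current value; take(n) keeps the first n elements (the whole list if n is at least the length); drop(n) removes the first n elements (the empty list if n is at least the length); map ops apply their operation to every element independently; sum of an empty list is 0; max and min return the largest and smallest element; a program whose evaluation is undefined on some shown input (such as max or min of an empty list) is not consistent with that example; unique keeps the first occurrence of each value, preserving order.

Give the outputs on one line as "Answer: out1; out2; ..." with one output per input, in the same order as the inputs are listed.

Execution, op by op:
  [1, 28, 47, 32, 31, -29, 46, 20, 26, 30] -> [4, 31, 50, 35, 34, -26, 49, 23, 29, 33] -> 262
  [35, -21, 8, -13, -17] -> [38, -18, 11, -10, -14] -> 7
  [6, 43, 27, 13] -> [9, 46, 30, 16] -> 101
  [20, -34, -33, 43, 29, 1, 1, 1] -> [23, -31, -30, 46, 32, 4, 4, 4] -> 52
  [49, -13, 39, -7, -15, 50, -39, 14] -> [52, -10, 42, -4, -12, 53, -36, 17] -> 102
  [-18, 41, 17, 33, -29] -> [-15, 44, 20, 36, -26] -> 59

262; 7; 101; 52; 102; 59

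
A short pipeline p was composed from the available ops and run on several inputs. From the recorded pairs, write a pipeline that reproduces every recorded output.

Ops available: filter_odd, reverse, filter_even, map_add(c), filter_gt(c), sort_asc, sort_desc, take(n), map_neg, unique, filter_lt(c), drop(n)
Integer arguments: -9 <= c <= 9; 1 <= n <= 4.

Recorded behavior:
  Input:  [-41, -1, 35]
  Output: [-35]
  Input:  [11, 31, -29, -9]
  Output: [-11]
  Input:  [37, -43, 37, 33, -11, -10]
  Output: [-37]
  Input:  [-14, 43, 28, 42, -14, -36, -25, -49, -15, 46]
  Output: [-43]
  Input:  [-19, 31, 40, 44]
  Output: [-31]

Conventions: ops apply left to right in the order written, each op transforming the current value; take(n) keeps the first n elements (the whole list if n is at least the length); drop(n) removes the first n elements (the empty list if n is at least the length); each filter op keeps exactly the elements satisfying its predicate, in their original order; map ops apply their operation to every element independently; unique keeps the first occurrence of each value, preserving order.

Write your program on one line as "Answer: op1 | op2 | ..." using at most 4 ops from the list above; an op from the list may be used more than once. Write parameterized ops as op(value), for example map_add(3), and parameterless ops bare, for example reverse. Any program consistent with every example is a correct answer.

map_neg | filter_lt(-5) | take(1)

Check, running the answer program on each example:
  [-41, -1, 35] -> [41, 1, -35] -> [-35] -> [-35]
  [11, 31, -29, -9] -> [-11, -31, 29, 9] -> [-11, -31] -> [-11]
  [37, -43, 37, 33, -11, -10] -> [-37, 43, -37, -33, 11, 10] -> [-37, -37, -33] -> [-37]
  [-14, 43, 28, 42, -14, -36, -25, -49, -15, 46] -> [14, -43, -28, -42, 14, 36, 25, 49, 15, -46] -> [-43, -28, -42, -46] -> [-43]
  [-19, 31, 40, 44] -> [19, -31, -40, -44] -> [-31, -40, -44] -> [-31]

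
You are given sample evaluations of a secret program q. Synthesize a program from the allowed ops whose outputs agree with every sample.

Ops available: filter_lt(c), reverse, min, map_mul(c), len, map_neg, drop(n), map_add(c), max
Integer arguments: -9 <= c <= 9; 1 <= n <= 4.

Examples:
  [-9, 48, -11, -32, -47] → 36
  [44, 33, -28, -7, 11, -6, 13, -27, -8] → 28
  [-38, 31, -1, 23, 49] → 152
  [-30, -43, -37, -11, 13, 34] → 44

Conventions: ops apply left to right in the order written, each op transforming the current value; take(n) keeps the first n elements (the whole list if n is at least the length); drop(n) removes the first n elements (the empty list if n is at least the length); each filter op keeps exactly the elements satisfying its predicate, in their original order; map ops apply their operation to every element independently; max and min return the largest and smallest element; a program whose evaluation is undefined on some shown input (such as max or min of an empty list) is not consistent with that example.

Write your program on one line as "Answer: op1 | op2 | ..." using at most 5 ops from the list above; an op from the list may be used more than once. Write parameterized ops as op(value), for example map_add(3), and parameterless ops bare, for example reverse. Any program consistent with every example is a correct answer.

filter_lt(-6) | map_mul(-4) | reverse | min

Check, running the answer program on each example:
  [-9, 48, -11, -32, -47] -> [-9, -11, -32, -47] -> [36, 44, 128, 188] -> [188, 128, 44, 36] -> 36
  [44, 33, -28, -7, 11, -6, 13, -27, -8] -> [-28, -7, -27, -8] -> [112, 28, 108, 32] -> [32, 108, 28, 112] -> 28
  [-38, 31, -1, 23, 49] -> [-38] -> [152] -> [152] -> 152
  [-30, -43, -37, -11, 13, 34] -> [-30, -43, -37, -11] -> [120, 172, 148, 44] -> [44, 148, 172, 120] -> 44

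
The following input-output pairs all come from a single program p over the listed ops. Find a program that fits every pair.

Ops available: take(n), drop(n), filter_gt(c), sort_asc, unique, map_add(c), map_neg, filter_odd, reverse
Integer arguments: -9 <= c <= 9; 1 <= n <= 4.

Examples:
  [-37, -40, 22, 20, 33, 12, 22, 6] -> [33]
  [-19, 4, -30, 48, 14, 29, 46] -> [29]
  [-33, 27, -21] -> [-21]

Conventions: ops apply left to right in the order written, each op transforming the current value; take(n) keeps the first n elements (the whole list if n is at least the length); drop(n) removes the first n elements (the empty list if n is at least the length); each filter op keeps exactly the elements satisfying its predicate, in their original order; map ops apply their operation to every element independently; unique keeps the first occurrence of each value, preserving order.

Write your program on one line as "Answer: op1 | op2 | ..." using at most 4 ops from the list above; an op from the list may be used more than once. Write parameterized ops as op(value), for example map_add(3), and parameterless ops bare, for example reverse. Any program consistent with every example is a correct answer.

filter_odd | reverse | take(1)

Check, running the answer program on each example:
  [-37, -40, 22, 20, 33, 12, 22, 6] -> [-37, 33] -> [33, -37] -> [33]
  [-19, 4, -30, 48, 14, 29, 46] -> [-19, 29] -> [29, -19] -> [29]
  [-33, 27, -21] -> [-33, 27, -21] -> [-21, 27, -33] -> [-21]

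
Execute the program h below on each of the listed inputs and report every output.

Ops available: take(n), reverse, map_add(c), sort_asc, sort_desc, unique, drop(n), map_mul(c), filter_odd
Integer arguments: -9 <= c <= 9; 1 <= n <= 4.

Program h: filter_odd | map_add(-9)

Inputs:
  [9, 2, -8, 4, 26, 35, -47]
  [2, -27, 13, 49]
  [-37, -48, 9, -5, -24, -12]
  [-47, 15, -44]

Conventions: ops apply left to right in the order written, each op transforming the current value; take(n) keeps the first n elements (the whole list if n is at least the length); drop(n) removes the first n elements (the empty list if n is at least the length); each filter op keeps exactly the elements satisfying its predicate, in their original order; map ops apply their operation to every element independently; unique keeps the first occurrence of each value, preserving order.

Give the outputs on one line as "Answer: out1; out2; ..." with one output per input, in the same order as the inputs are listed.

Execution, op by op:
  [9, 2, -8, 4, 26, 35, -47] -> [9, 35, -47] -> [0, 26, -56]
  [2, -27, 13, 49] -> [-27, 13, 49] -> [-36, 4, 40]
  [-37, -48, 9, -5, -24, -12] -> [-37, 9, -5] -> [-46, 0, -14]
  [-47, 15, -44] -> [-47, 15] -> [-56, 6]

[0, 26, -56]; [-36, 4, 40]; [-46, 0, -14]; [-56, 6]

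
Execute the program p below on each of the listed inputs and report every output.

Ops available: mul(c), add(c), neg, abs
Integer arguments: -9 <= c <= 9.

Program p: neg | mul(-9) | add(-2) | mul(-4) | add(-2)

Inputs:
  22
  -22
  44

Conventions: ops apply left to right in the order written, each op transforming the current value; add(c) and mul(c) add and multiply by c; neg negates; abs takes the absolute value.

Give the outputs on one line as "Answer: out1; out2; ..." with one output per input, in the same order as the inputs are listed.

-786; 798; -1578

Execution, op by op:
  22 -> -22 -> 198 -> 196 -> -784 -> -786
  -22 -> 22 -> -198 -> -200 -> 800 -> 798
  44 -> -44 -> 396 -> 394 -> -1576 -> -1578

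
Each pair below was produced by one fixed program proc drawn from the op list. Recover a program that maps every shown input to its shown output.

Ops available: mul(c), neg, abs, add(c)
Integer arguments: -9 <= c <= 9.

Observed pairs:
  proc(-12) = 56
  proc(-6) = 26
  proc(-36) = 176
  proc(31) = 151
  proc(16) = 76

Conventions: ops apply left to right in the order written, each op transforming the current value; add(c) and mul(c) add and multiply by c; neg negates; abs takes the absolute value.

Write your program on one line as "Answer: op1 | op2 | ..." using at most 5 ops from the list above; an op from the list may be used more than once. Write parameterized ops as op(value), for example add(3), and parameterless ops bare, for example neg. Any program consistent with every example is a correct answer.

abs | mul(-5) | mul(-1) | add(-4)

Check, running the answer program on each example:
  -12 -> 12 -> -60 -> 60 -> 56
  -6 -> 6 -> -30 -> 30 -> 26
  -36 -> 36 -> -180 -> 180 -> 176
  31 -> 31 -> -155 -> 155 -> 151
  16 -> 16 -> -80 -> 80 -> 76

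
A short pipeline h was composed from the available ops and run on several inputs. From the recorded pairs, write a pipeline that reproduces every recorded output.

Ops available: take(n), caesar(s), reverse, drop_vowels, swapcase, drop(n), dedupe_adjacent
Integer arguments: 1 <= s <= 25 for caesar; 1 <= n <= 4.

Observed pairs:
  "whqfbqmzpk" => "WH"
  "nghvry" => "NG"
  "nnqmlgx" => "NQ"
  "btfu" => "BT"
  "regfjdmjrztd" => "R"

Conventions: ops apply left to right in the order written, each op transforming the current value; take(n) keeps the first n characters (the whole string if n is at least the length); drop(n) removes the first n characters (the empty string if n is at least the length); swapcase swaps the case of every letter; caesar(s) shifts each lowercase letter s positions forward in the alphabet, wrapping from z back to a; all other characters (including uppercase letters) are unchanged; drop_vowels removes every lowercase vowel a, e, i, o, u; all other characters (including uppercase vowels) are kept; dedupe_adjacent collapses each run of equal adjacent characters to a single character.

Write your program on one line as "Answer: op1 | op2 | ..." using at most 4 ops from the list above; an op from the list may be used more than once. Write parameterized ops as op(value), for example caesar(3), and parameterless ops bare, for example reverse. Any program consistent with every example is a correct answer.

dedupe_adjacent | take(2) | drop_vowels | swapcase

Check, running the answer program on each example:
  "whqfbqmzpk" -> "whqfbqmzpk" -> "wh" -> "wh" -> "WH"
  "nghvry" -> "nghvry" -> "ng" -> "ng" -> "NG"
  "nnqmlgx" -> "nqmlgx" -> "nq" -> "nq" -> "NQ"
  "btfu" -> "btfu" -> "bt" -> "bt" -> "BT"
  "regfjdmjrztd" -> "regfjdmjrztd" -> "re" -> "r" -> "R"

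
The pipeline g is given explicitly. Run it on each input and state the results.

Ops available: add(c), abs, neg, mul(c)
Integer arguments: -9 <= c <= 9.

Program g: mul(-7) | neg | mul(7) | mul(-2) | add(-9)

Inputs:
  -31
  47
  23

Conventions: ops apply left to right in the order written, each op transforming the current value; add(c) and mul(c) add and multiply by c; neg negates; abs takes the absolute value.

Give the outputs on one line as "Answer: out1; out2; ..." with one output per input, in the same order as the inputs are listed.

Execution, op by op:
  -31 -> 217 -> -217 -> -1519 -> 3038 -> 3029
  47 -> -329 -> 329 -> 2303 -> -4606 -> -4615
  23 -> -161 -> 161 -> 1127 -> -2254 -> -2263

3029; -4615; -2263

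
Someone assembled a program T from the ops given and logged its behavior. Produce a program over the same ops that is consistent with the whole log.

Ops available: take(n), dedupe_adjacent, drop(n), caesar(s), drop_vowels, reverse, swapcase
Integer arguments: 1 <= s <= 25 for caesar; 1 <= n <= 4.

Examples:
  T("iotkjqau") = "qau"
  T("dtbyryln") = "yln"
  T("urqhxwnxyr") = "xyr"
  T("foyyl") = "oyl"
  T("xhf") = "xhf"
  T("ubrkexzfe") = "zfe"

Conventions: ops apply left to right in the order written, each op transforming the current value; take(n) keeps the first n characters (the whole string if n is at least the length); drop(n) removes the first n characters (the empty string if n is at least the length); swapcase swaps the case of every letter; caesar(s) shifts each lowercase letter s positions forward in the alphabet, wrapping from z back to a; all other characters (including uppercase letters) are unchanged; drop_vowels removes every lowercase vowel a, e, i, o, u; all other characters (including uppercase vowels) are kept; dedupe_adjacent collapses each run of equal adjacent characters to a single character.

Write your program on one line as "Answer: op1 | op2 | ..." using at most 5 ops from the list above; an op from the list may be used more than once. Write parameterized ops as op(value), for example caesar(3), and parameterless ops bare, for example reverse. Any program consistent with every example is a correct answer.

reverse | dedupe_adjacent | take(3) | reverse

Check, running the answer program on each example:
  "iotkjqau" -> "uaqjktoi" -> "uaqjktoi" -> "uaq" -> "qau"
  "dtbyryln" -> "nlyrybtd" -> "nlyrybtd" -> "nly" -> "yln"
  "urqhxwnxyr" -> "ryxnwxhqru" -> "ryxnwxhqru" -> "ryx" -> "xyr"
  "foyyl" -> "lyyof" -> "lyof" -> "lyo" -> "oyl"
  "xhf" -> "fhx" -> "fhx" -> "fhx" -> "xhf"
  "ubrkexzfe" -> "efzxekrbu" -> "efzxekrbu" -> "efz" -> "zfe"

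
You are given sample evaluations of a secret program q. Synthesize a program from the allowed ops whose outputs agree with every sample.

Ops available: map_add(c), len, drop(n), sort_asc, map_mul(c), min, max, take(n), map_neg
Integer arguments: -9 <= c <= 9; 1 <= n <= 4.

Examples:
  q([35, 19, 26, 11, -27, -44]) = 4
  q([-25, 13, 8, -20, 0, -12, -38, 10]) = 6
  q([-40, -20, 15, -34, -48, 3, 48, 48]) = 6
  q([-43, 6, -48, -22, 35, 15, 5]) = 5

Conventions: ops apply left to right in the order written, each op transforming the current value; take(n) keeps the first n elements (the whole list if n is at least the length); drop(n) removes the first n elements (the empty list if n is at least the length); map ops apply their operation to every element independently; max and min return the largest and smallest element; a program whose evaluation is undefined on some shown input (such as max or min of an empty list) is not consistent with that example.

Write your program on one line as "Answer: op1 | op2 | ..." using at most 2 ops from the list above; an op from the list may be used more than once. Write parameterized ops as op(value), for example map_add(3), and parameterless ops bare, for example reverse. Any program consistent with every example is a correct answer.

drop(2) | len

Check, running the answer program on each example:
  [35, 19, 26, 11, -27, -44] -> [26, 11, -27, -44] -> 4
  [-25, 13, 8, -20, 0, -12, -38, 10] -> [8, -20, 0, -12, -38, 10] -> 6
  [-40, -20, 15, -34, -48, 3, 48, 48] -> [15, -34, -48, 3, 48, 48] -> 6
  [-43, 6, -48, -22, 35, 15, 5] -> [-48, -22, 35, 15, 5] -> 5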